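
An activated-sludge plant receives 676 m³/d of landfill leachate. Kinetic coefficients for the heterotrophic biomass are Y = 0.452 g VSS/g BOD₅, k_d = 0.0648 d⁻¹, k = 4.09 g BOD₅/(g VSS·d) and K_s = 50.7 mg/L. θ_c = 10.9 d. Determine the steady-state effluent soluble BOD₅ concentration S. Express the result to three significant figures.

S ≈ 4.69 mg/L

For a completely mixed reactor with recycle the Lawrence–McCarty relation gives S = K_s·(1 + k_d·θ_c) / [θ_c·(Y·k − k_d) − 1] = 50.7 × (1 + 0.0648 × 10.9) / [10.9 × (0.452 × 4.09 − 0.0648) − 1] = 86.51 / 18.44 = 4.690 mg/L.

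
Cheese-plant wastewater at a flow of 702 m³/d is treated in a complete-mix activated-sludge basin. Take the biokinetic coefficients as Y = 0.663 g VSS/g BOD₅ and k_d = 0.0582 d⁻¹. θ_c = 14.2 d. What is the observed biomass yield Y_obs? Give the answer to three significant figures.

Observed yield with endogenous decay: Y_obs = Y / (1 + k_d·θ_c) = 0.663 / (1 + 0.0582 × 14.2) = 0.663 / 1.826 = 0.3630 g VSS/g BOD₅.

Y_obs ≈ 0.363 g VSS/g BOD₅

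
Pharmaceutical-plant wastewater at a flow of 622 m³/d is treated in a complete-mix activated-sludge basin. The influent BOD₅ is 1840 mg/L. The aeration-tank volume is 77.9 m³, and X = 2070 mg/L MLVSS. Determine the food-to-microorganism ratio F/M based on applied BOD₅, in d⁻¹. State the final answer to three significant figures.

F/M ≈ 7.10 d⁻¹

Food-to-microorganism ratio F/M = Q S₀ / (V X) = 622 × 1840 / (77.90 × 2070) = 7.097 d⁻¹.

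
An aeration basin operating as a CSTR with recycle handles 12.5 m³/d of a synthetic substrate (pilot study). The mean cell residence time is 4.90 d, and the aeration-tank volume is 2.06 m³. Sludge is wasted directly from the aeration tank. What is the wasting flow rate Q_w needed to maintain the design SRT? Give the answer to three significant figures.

Q_w ≈ 0.420 m³/d

Wasting from the aeration tank: Q_w = V / θ_c = 2.060 / 4.90 = 0.4204 m³/d.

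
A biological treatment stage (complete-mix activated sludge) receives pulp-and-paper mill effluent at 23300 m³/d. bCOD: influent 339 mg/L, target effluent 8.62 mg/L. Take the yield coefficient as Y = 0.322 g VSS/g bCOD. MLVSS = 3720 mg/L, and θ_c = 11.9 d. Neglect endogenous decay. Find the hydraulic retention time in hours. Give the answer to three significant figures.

Biomass mass balance (decay neglected): V·X = Y·Q·(S₀ − S)·θ_c, so V = 0.322 × 23300 × (339 − 8.62) × 11.9 / 3720 = 7929 m³.
HRT = V/Q = 7929 m³ / 23300 m³·d⁻¹ = 0.3403 d × 24 = 8.167 h.

τ ≈ 8.17 h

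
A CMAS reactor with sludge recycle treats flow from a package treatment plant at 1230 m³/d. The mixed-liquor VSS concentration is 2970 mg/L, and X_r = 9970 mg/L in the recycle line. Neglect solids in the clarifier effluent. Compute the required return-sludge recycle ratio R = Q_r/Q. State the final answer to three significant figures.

R ≈ 0.424

R = Q_r/Q = X/(X_r − X) = 2970 / (9970 − 2970) = 0.4243.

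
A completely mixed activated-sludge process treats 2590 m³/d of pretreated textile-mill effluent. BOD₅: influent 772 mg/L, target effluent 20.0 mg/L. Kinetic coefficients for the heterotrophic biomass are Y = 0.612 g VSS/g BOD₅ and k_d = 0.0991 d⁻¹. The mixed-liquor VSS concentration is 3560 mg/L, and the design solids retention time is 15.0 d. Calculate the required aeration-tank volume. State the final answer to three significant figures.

Steady-state biomass mass balance: V·X·(1 + k_d·θ_c) = Y·Q·(S₀ − S)·θ_c, so V = 0.612 × 2590 × (772 − 20.0) × 15.0 / [3560 × (1 + 0.0991 × 15.0)] = 1.79×10^7 / 8852 = 2020 m³.

V ≈ 2020 m³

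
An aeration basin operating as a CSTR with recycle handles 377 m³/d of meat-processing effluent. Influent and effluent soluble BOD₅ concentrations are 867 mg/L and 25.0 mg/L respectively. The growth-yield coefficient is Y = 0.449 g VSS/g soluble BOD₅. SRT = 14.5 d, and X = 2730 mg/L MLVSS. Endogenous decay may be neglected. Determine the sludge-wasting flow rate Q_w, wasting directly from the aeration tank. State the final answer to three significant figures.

Q_w ≈ 52.2 m³/d

Biomass mass balance (decay neglected): V·X = Y·Q·(S₀ − S)·θ_c, so V = 0.449 × 377 × (867 − 25.0) × 14.5 / 2730 = 757.0 m³.
For wasting at MLVSS concentration, Q_w = V/θ_c = 757.0/14.5 = 52.21 m³/d.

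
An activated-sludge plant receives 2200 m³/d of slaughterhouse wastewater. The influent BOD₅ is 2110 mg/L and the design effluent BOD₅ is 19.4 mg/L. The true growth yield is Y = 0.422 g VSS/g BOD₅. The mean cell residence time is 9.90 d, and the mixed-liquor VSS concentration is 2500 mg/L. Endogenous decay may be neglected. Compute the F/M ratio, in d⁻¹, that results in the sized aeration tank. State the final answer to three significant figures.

F/M ≈ 0.242 d⁻¹

Biomass mass balance (decay neglected): V·X = Y·Q·(S₀ − S)·θ_c, so V = 0.422 × 2200 × (2110 − 19.4) × 9.90 / 2500 = 7686 m³.
F/M = applied load / biomass = Q·S₀/(V·X) = 2200 × 2110 / (7686 × 2500) = 0.2416 d⁻¹.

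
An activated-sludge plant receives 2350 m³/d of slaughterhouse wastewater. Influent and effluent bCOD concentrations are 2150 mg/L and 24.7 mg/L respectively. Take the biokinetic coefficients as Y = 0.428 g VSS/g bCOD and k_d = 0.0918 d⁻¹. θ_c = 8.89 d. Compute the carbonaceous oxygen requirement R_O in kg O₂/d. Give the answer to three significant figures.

The observed yield is Y_obs = Y/(1 + k_d·θ_c) = 0.428 / (1 + 0.0918 × 8.89) = 0.428 / 1.816 = 0.2357 g VSS per g bCOD removed.
Mass of bCOD removed per day: Q(S₀ − S) = 2350 × 2125 g/m³ = 4994 kg/d.
Net sludge production P_X = 0.2357 × 4994 = 1177 kg VSS/d.
R_O = Q·(S₀ − S) − 1.42·P_X = 4994 − 1.42 × 1177 = 3323 kg O₂/d.

R_O ≈ 3320 kg O₂/d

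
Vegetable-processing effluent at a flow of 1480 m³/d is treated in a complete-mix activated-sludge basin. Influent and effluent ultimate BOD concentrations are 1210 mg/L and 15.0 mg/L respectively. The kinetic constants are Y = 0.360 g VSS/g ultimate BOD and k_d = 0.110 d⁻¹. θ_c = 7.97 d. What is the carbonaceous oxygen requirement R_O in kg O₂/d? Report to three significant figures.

R_O ≈ 1290 kg O₂/d

Observed yield with endogenous decay: Y_obs = Y / (1 + k_d·θ_c) = 0.360 / (1 + 0.110 × 7.97) = 0.360 / 1.877 = 0.1918 g VSS/g ultimate BOD.
Mass of ultimate BOD removed per day: Q(S₀ − S) = 1480 × 1195 g/m³ = 1769 kg/d.
Biomass synthesised: P_X = Y_obs × 1769 = 339.3 kg VSS/d.
Carbonaceous O₂ demand = substrate oxidised − cell-mass equivalent = 1769 − 1.42 × 339.3 = 1287 kg O₂/d.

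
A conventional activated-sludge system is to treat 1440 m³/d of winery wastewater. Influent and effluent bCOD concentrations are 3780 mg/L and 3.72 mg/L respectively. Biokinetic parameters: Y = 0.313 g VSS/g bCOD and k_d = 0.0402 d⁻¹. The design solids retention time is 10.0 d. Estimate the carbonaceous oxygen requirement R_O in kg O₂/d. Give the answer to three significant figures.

Y_obs = Y / (1 + k_d θ_c) = 0.313 / (1 + 0.0402 × 10.0) = 0.313 / 1.402 = 0.2233.
Q·(S₀ − S) = 1440 × (3780 − 3.72) × 10⁻³ = 5438 kg/d removed.
Net sludge production P_X = 0.2233 × 5438 = 1214 kg VSS/d.
R_O = Q·(S₀ − S) − 1.42·P_X = 5438 − 1.42 × 1214 = 3714 kg O₂/d.

R_O ≈ 3710 kg O₂/d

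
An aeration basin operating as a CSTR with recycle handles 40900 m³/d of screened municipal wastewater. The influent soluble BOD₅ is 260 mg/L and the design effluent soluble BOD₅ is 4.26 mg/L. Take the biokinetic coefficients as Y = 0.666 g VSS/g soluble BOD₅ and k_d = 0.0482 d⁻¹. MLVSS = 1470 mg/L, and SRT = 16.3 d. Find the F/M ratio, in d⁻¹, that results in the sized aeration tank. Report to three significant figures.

F/M ≈ 0.167 d⁻¹

Rearranging the biomass balance for a CMAS with decay, V = Y·Q·ΔS·θ_c / [X·(1+k_d θ_c)] = 0.666 × 40900 × (260 − 4.26) × 16.3 / [1470 × (1 + 0.0482 × 16.3)] = 1.14×10^8 / 2625 = 43258 m³.
F/M = Q·S₀ / (V·X) = 40900 × 260 / (43258 × 1470) = 0.1672 g soluble BOD₅·(g VSS·d)⁻¹.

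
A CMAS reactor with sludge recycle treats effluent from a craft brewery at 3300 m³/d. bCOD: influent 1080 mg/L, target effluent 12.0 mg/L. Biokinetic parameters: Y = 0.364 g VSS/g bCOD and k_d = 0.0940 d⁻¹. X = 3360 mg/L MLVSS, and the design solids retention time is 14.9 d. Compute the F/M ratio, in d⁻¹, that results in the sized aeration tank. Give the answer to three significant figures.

F/M ≈ 0.448 d⁻¹

Steady-state biomass mass balance: V·X·(1 + k_d·θ_c) = Y·Q·(S₀ − S)·θ_c, so V = 0.364 × 3300 × (1080 − 12.0) × 14.9 / [3360 × (1 + 0.0940 × 14.9)] = 1.91×10^7 / 8066 = 2370 m³.
F/M = Q·S₀ / (V·X) = 3300 × 1080 / (2370 × 3360) = 0.4476 g bCOD·(g VSS·d)⁻¹.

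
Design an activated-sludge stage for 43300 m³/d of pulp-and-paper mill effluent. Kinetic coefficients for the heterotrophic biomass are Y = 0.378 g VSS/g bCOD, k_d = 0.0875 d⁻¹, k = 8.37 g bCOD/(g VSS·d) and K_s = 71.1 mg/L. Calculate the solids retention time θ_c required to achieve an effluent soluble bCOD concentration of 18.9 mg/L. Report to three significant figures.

θ_c ≈ 1.73 d

From 1/θ_c = Y·k·S/(K_s + S) − k_d: Y·k·S/(K_s+S) = 0.378 × 8.37 × 18.9 / (71.1 + 18.9) = 0.6644 d⁻¹.
θ_c = 1/(μ − k_d) = 1/(0.6644 − 0.0875) = 1/0.5769 = 1.733 d.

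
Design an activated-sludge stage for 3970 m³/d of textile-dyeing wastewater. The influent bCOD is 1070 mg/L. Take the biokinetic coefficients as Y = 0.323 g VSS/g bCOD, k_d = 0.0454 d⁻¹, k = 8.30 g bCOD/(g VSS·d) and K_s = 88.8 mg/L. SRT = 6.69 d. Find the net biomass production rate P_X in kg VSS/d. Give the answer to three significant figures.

Effluent substrate depends only on kinetics and SRT: S = K_s(1 + k_d θ_c) / [θ_c(Yk − k_d) − 1] = 88.8 × (1 + 0.0454 × 6.69) / [6.69 × (0.323 × 8.30 − 0.0454) − 1] = 115.8 / 16.63 = 6.961 mg/L.
Correct the yield for decay: Y_obs = Y/(1 + k_d θ_c) = 0.323 / (1 + 0.0454 × 6.69) = 0.323 / 1.304 = 0.2478.
Q·(S₀ − S) = 3970 × (1070 − 6.96) × 10⁻³ = 4220 kg/d removed.
P_X = Y_obs · Q(S₀ − S) = 0.2478 × 4220 = 1046 kg VSS/d.

P_X ≈ 1050 kg VSS/d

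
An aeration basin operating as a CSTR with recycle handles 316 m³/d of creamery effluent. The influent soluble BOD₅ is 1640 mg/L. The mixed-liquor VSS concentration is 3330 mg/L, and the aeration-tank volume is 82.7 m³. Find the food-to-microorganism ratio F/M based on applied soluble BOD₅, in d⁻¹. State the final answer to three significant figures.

Food-to-microorganism ratio F/M = Q S₀ / (V X) = 316 × 1640 / (82.70 × 3330) = 1.882 d⁻¹.

F/M ≈ 1.88 d⁻¹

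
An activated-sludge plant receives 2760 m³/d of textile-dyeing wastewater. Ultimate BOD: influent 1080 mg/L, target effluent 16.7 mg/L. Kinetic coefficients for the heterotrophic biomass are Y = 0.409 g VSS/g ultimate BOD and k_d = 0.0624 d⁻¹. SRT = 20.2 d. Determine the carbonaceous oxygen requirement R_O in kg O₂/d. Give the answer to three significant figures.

The observed yield is Y_obs = Y/(1 + k_d·θ_c) = 0.409 / (1 + 0.0624 × 20.2) = 0.409 / 2.260 = 0.1809 g VSS per g ultimate BOD removed.
Substrate removed = Q·(S₀ − S) = 2760 m³/d × (1080 − 16.7) g/m³ = 2.93×10^6 g/d = 2935 kg/d.
Biomass synthesised: P_X = Y_obs × 2935 = 531.0 kg VSS/d.
R_O = Q·ΔS − 1.42 P_X = 2935 − 754.0 = 2181 kg O₂/d.

R_O ≈ 2180 kg O₂/d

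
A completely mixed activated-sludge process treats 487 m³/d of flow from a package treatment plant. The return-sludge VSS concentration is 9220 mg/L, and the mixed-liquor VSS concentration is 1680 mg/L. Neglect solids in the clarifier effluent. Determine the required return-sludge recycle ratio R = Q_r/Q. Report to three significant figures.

R ≈ 0.223

Mass balance around the secondary clarifier (neglecting effluent solids): R = X / (X_r − X) = 1680 / (9220 − 1680) = 0.2228.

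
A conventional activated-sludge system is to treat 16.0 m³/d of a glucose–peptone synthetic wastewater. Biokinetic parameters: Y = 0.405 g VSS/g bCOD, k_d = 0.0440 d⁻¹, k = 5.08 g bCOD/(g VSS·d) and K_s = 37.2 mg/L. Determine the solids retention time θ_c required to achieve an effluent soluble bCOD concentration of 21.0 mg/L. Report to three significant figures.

θ_c ≈ 1.43 d

Specific growth rate at S = 21.0 mg/L: μ = YkS/(K_s+S) = 0.405·5.08·21.0/(37.2+21.0) = 0.7424 d⁻¹.
1/θ_c = 0.7424 − 0.0440 = 0.6984 d⁻¹, so θ_c = 1.432 d.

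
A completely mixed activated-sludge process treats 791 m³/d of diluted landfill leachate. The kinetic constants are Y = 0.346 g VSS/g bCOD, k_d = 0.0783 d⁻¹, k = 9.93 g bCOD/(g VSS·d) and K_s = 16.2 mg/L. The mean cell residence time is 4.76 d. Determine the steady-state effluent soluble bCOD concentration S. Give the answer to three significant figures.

For a completely mixed reactor with recycle the Lawrence–McCarty relation gives S = K_s·(1 + k_d·θ_c) / [θ_c·(Y·k − k_d) − 1] = 16.2 × (1 + 0.0783 × 4.76) / [4.76 × (0.346 × 9.93 − 0.0783) − 1] = 22.24 / 14.98 = 1.484 mg/L.

S ≈ 1.48 mg/L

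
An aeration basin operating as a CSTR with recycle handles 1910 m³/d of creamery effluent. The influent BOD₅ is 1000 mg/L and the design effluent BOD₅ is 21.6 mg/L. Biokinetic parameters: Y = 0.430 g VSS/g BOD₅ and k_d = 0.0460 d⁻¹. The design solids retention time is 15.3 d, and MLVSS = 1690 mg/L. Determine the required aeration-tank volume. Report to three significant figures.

V ≈ 4270 m³

Rearranging the biomass balance for a CMAS with decay, V = Y·Q·ΔS·θ_c / [X·(1+k_d θ_c)] = 0.430 × 1910 × (1000 − 21.6) × 15.3 / [1690 × (1 + 0.0460 × 15.3)] = 1.23×10^7 / 2879 = 4270 m³.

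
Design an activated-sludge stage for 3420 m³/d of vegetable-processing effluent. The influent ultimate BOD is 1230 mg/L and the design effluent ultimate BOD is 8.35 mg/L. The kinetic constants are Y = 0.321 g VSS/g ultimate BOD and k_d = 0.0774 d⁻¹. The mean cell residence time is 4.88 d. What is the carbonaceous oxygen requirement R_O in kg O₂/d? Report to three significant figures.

R_O ≈ 2800 kg O₂/d

Y_obs = Y / (1 + k_d θ_c) = 0.321 / (1 + 0.0774 × 4.88) = 0.321 / 1.378 = 0.2330.
ΔS = 1230 − 8.35 = 1222 mg/L, so the substrate removal rate is 3420 × 1222/1000 = 4178 kg ultimate BOD/d.
Biomass synthesised: P_X = Y_obs × 4178 = 973.5 kg VSS/d.
R_O = Q·(S₀ − S) − 1.42·P_X = 4178 − 1.42 × 973.5 = 2796 kg O₂/d.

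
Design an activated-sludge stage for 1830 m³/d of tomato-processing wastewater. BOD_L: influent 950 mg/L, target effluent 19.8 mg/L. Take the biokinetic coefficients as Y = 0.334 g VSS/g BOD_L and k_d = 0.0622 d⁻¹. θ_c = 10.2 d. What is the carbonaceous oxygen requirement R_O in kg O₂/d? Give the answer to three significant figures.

Correct the yield for decay: Y_obs = Y/(1 + k_d θ_c) = 0.334 / (1 + 0.0622 × 10.2) = 0.334 / 1.634 = 0.2044.
ΔS = 950 − 19.8 = 930.2 mg/L, so the substrate removal rate is 1830 × 930.2/1000 = 1702 kg BOD_L/d.
P_X = Y_obs·Q·(S₀ − S) = 0.2044 × 1702 = 347.9 kg VSS/d.
R_O = Q·ΔS − 1.42 P_X = 1702 − 494.0 = 1208 kg O₂/d.

R_O ≈ 1210 kg O₂/d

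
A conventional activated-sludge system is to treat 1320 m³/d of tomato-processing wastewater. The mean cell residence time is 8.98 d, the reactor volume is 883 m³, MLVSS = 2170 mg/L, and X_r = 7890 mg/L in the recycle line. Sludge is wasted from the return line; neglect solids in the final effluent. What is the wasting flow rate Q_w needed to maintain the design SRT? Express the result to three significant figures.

Q_w ≈ 27.0 m³/d

Wasting from the return line (neglecting effluent solids): Q_w = V·X / (θ_c·X_r) = 883.0 × 2170 / (8.98 × 7890) = 27.04 m³/d.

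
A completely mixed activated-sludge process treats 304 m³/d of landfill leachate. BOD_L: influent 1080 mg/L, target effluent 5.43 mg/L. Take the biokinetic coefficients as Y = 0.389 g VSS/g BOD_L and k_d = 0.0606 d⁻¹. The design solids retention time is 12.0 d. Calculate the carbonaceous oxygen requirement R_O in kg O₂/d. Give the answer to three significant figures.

R_O ≈ 222 kg O₂/d

Correct the yield for decay: Y_obs = Y/(1 + k_d θ_c) = 0.389 / (1 + 0.0606 × 12.0) = 0.389 / 1.727 = 0.2252.
Mass of BOD_L removed per day: Q(S₀ − S) = 304 × 1075 g/m³ = 326.7 kg/d.
Net sludge production P_X = 0.2252 × 326.7 = 73.57 kg VSS/d.
Carbonaceous O₂ demand = substrate oxidised − cell-mass equivalent = 326.7 − 1.42 × 73.57 = 222.2 kg O₂/d.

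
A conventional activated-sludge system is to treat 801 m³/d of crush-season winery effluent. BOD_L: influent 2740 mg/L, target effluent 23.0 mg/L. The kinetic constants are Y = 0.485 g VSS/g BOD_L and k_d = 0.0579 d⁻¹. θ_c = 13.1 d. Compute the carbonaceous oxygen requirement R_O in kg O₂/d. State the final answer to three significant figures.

Observed yield with endogenous decay: Y_obs = Y / (1 + k_d·θ_c) = 0.485 / (1 + 0.0579 × 13.1) = 0.485 / 1.758 = 0.2758 g VSS/g BOD_L.
Substrate removed = Q·(S₀ − S) = 801 m³/d × (2740 − 23.0) g/m³ = 2.18×10^6 g/d = 2176 kg/d.
Biomass synthesised: P_X = Y_obs × 2176 = 600.2 kg VSS/d.
Carbonaceous O₂ demand = substrate oxidised − cell-mass equivalent = 2176 − 1.42 × 600.2 = 1324 kg O₂/d.

R_O ≈ 1320 kg O₂/d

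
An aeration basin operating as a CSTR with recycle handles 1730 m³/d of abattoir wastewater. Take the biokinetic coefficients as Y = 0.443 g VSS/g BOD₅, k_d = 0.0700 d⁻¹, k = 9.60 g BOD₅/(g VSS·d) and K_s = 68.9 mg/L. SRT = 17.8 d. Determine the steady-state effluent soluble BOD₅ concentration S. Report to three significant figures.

S ≈ 2.11 mg/L

From the Monod/SRT balance for a CMAS, S = K_s·(1+k_d θ_c)/[θ_c·(Y k − k_d) − 1] = 68.9 × (1 + 0.0700 × 17.8) / [17.8 × (0.443 × 9.60 − 0.0700) − 1] = 154.7 / 73.45 = 2.107 mg/L.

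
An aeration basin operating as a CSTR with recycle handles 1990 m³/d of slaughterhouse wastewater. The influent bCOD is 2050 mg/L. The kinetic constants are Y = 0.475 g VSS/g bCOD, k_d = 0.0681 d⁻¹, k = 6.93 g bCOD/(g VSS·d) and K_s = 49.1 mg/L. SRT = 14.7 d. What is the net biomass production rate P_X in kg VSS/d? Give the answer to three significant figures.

From the Monod/SRT balance for a CMAS, S = K_s·(1+k_d θ_c)/[θ_c·(Y k − k_d) − 1] = 49.1 × (1 + 0.0681 × 14.7) / [14.7 × (0.475 × 6.93 − 0.0681) − 1] = 98.25 / 46.39 = 2.118 mg/L.
The observed yield is Y_obs = Y/(1 + k_d·θ_c) = 0.475 / (1 + 0.0681 × 14.7) = 0.475 / 2.001 = 0.2374 g VSS per g bCOD removed.
ΔS = 2050 − 2.12 = 2048 mg/L, so the substrate removal rate is 1990 × 2048/1000 = 4075 kg bCOD/d.
P_X = Y_obs · Q(S₀ − S) = 0.2374 × 4075 = 967.4 kg VSS/d.

P_X ≈ 967 kg VSS/d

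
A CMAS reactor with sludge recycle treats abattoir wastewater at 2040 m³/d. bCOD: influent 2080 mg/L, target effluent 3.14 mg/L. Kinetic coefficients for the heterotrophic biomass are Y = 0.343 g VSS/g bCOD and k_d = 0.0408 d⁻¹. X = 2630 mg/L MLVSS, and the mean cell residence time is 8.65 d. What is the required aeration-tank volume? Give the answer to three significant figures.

Rearranging the biomass balance for a CMAS with decay, V = Y·Q·ΔS·θ_c / [X·(1+k_d θ_c)] = 0.343 × 2040 × (2080 − 3.14) × 8.65 / [2630 × (1 + 0.0408 × 8.65)] = 1.26×10^7 / 3558 = 3533 m³.

V ≈ 3530 m³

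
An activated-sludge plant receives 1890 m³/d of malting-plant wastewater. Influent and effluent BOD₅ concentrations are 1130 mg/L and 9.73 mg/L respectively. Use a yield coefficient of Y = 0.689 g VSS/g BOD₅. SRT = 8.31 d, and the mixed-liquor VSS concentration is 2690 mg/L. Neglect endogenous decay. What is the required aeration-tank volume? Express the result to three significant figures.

V ≈ 4510 m³

With k_d = 0 the design equation reduces to V = Y Q (S₀−S) θ_c / X = 0.689 × 1890 × (1130 − 9.73) × 8.31 / 2690 = 4507 m³.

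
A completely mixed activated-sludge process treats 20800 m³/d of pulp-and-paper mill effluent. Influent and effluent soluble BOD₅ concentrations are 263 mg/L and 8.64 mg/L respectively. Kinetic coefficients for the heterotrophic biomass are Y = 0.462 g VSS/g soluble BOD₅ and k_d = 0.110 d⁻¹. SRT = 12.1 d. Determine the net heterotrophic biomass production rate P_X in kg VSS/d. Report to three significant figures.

P_X ≈ 1050 kg VSS/d

The observed yield is Y_obs = Y/(1 + k_d·θ_c) = 0.462 / (1 + 0.110 × 12.1) = 0.462 / 2.331 = 0.1982 g VSS per g soluble BOD₅ removed.
Mass of soluble BOD₅ removed per day: Q(S₀ − S) = 20800 × 254.4 g/m³ = 5291 kg/d.
P_X = Y_obs · Q(S₀ − S) = 0.1982 × 5291 = 1049 kg VSS/d.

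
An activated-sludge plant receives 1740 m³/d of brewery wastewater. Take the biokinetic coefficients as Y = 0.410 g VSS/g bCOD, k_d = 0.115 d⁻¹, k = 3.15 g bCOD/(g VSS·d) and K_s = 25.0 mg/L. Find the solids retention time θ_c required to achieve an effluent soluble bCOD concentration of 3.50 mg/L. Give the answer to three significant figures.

At the target effluent, Y k S/(K_s+S) = 0.410×3.15×3.50/28.50 = 0.1586 d⁻¹.
Then 1/θ_c = μ − k_d = 0.1586 − 0.115 = 0.04361 d⁻¹, giving θ_c = 22.93 d.

θ_c ≈ 22.9 d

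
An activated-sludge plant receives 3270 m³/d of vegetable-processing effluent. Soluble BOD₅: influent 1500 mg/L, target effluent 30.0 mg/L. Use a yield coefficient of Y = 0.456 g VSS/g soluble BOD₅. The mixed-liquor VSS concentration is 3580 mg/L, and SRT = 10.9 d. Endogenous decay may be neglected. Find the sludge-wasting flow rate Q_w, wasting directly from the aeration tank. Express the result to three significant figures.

With k_d = 0 the design equation reduces to V = Y Q (S₀−S) θ_c / X = 0.456 × 3270 × (1500 − 30.0) × 10.9 / 3580 = 6674 m³.
Wasting from the aeration tank: Q_w = V / θ_c = 6674 / 10.9 = 612.3 m³/d.

Q_w ≈ 612 m³/d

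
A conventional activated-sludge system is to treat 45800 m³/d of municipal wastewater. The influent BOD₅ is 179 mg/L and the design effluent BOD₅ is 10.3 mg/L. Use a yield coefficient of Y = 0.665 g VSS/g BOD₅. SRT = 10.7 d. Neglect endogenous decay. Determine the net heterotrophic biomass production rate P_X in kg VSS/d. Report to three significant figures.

With endogenous decay neglected, the observed yield equals the true yield: Y_obs = Y = 0.665 g VSS/g BOD₅.
Mass of BOD₅ removed per day: Q(S₀ − S) = 45800 × 168.7 g/m³ = 7726 kg/d.
So the net sludge growth is P_X = 0.6650 × 7726 = 5138 kg VSS/d.

P_X ≈ 5140 kg VSS/d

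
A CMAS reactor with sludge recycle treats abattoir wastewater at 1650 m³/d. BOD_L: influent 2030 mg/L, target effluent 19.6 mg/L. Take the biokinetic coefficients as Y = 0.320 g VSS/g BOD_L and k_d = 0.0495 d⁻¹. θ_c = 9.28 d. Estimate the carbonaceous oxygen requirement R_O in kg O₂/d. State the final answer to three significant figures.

R_O ≈ 2280 kg O₂/d

Y_obs = Y / (1 + k_d θ_c) = 0.320 / (1 + 0.0495 × 9.28) = 0.320 / 1.459 = 0.2193.
Q·(S₀ − S) = 1650 × (2030 − 19.6) × 10⁻³ = 3317 kg/d removed.
Biomass synthesised: P_X = Y_obs × 3317 = 727.4 kg VSS/d.
Carbonaceous O₂ demand = substrate oxidised − cell-mass equivalent = 3317 − 1.42 × 727.4 = 2284 kg O₂/d.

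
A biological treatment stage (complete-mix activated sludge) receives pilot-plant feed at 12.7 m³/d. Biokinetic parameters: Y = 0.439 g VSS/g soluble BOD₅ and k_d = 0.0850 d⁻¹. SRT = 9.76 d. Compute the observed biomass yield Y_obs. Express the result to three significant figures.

Correct the yield for decay: Y_obs = Y/(1 + k_d θ_c) = 0.439 / (1 + 0.0850 × 9.76) = 0.439 / 1.830 = 0.2399.

Y_obs ≈ 0.240 g VSS/g soluble BOD₅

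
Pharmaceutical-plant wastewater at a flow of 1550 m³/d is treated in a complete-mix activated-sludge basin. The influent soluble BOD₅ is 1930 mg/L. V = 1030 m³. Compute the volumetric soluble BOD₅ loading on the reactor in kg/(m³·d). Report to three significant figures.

L_v = Q S₀ / V = 1550 × 1930 × 10⁻³ / 1030 = 2.904 kg/(m³·d).

L_v ≈ 2.90 kg soluble BOD₅/(m³·d)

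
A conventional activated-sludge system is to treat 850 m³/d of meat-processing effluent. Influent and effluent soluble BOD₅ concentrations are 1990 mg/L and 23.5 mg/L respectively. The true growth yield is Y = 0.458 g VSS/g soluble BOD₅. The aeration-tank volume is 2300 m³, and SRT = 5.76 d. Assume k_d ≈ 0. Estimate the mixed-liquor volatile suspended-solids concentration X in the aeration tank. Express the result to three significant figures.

X ≈ 1920 mg/L

Without decay, X = Y Q (S₀−S) θ_c / V = 0.458 × 850 × (1990 − 23.5) × 5.76 / 2300 = 1917 mg/L.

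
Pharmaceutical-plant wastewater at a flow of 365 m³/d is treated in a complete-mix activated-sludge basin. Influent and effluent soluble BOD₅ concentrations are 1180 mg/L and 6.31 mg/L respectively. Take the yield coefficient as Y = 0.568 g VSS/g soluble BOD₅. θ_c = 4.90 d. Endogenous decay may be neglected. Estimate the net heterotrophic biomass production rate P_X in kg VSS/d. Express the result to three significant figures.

With endogenous decay neglected, the observed yield equals the true yield: Y_obs = Y = 0.568 g VSS/g soluble BOD₅.
Substrate removed = Q·(S₀ − S) = 365 m³/d × (1180 − 6.31) g/m³ = 4.28×10^5 g/d = 428.4 kg/d.
Net biomass production P_X = Y_obs × Q·(S₀ − S) = 0.5680 × 428.4 = 243.3 kg VSS/d.

P_X ≈ 243 kg VSS/d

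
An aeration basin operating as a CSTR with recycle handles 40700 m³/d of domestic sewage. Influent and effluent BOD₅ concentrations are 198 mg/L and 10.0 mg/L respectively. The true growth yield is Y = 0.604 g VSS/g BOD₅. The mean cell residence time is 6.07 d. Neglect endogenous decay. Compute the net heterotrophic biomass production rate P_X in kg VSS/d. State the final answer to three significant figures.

P_X ≈ 4620 kg VSS/d

No decay correction is needed, so Y_obs = Y = 0.604.
ΔS = 198 − 10.0 = 188.0 mg/L, so the substrate removal rate is 40700 × 188.0/1000 = 7652 kg BOD₅/d.
P_X = Y_obs · Q(S₀ − S) = 0.6040 × 7652 = 4622 kg VSS/d.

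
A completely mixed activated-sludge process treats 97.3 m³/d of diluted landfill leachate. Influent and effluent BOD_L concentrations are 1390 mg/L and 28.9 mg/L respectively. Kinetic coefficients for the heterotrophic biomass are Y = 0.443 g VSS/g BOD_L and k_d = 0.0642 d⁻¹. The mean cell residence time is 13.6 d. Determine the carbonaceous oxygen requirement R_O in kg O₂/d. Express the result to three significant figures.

Correct the yield for decay: Y_obs = Y/(1 + k_d θ_c) = 0.443 / (1 + 0.0642 × 13.6) = 0.443 / 1.873 = 0.2365.
Mass of BOD_L removed per day: Q(S₀ − S) = 97.3 × 1361 g/m³ = 132.4 kg/d.
Biomass synthesised: P_X = Y_obs × 132.4 = 31.32 kg VSS/d.
R_O = Q·(S₀ − S) − 1.42·P_X = 132.4 − 1.42 × 31.32 = 87.96 kg O₂/d.

R_O ≈ 88.0 kg O₂/d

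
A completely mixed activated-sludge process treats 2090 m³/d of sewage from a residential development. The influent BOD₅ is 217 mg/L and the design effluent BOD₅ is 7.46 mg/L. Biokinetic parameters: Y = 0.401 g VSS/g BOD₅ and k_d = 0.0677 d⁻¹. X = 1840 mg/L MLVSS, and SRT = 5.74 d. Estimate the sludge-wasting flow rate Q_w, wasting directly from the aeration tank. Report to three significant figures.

From the SRT design equation V = Y Q (S₀−S) θ_c / [X (1 + k_d θ_c)] = 0.401 × 2090 × (217 − 7.46) × 5.74 / [1840 × (1 + 0.0677 × 5.74)] = 1.01×10^6 / 2555 = 394.5 m³.
With mixed-liquor wasting, θ_c = V/Q_w, so Q_w = V/θ_c = 394.5/5.74 = 68.73 m³/d.

Q_w ≈ 68.7 m³/d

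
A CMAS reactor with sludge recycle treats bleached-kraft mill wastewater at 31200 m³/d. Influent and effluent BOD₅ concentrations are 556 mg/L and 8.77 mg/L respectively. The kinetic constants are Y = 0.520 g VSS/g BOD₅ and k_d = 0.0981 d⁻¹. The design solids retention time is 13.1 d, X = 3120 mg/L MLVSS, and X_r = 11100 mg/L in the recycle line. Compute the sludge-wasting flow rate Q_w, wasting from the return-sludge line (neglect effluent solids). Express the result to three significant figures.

Rearranging the biomass balance for a CMAS with decay, V = Y·Q·ΔS·θ_c / [X·(1+k_d θ_c)] = 0.520 × 31200 × (556 − 8.77) × 13.1 / [3120 × (1 + 0.0981 × 13.1)] = 1.16×10^8 / 7130 = 16313 m³.
Q_w = (V·X)/(θ_c X_r) = 16313 × 3120 / (13.1 × 11100) = 350.0 m³/d.

Q_w ≈ 350 m³/d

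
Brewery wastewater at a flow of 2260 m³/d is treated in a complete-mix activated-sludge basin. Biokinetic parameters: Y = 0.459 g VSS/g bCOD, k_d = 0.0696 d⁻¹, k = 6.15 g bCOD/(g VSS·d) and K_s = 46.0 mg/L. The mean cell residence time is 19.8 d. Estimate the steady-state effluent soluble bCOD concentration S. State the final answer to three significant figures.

S ≈ 2.04 mg/L

Effluent substrate depends only on kinetics and SRT: S = K_s(1 + k_d θ_c) / [θ_c(Yk − k_d) − 1] = 46.0 × (1 + 0.0696 × 19.8) / [19.8 × (0.459 × 6.15 − 0.0696) − 1] = 109.4 / 53.51 = 2.044 mg/L.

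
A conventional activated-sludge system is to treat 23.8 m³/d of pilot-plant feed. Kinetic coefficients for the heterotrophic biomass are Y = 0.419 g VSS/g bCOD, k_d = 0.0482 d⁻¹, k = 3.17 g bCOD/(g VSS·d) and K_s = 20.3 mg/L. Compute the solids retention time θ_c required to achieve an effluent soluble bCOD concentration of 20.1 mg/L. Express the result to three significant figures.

θ_c ≈ 1.63 d

At the target effluent, Y k S/(K_s+S) = 0.419×3.17×20.1/40.40 = 0.6608 d⁻¹.
θ_c = 1/(μ − k_d) = 1/(0.6608 − 0.0482) = 1/0.6126 = 1.632 d.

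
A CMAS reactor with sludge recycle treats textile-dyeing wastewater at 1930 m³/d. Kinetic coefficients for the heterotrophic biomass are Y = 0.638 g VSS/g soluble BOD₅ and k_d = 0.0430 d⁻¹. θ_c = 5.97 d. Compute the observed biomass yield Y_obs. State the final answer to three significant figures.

Y_obs ≈ 0.508 g VSS/g soluble BOD₅

Correct the yield for decay: Y_obs = Y/(1 + k_d θ_c) = 0.638 / (1 + 0.0430 × 5.97) = 0.638 / 1.257 = 0.5077.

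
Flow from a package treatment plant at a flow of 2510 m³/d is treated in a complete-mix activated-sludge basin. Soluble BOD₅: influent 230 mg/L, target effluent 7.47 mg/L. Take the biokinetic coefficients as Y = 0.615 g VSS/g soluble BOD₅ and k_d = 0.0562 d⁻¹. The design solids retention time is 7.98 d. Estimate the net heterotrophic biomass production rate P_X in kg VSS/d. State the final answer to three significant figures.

P_X ≈ 237 kg VSS/d

Observed yield with endogenous decay: Y_obs = Y / (1 + k_d·θ_c) = 0.615 / (1 + 0.0562 × 7.98) = 0.615 / 1.448 = 0.4246 g VSS/g soluble BOD₅.
ΔS = 230 − 7.47 = 222.5 mg/L, so the substrate removal rate is 2510 × 222.5/1000 = 558.6 kg soluble BOD₅/d.
Biomass produced: P_X = Y_obs·Q·ΔS = 0.4246 × 558.6 ≈ 237.2 kg VSS/d.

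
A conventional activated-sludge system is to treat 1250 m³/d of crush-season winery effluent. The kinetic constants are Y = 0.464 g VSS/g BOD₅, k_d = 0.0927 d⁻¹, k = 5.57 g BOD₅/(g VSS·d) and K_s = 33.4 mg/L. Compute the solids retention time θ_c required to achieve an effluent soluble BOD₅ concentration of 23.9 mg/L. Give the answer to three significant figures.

θ_c ≈ 1.01 d

Specific growth rate at S = 23.9 mg/L: μ = YkS/(K_s+S) = 0.464·5.57·23.9/(33.4+23.9) = 1.078 d⁻¹.
θ_c = 1/(μ − k_d) = 1/(1.078 − 0.0927) = 1/0.9853 = 1.015 d.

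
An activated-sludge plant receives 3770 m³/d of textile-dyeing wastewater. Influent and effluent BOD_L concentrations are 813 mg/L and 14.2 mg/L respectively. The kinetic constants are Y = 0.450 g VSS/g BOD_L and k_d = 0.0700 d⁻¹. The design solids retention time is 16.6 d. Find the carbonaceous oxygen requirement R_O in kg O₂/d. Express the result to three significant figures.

R_O ≈ 2120 kg O₂/d

The observed yield is Y_obs = Y/(1 + k_d·θ_c) = 0.450 / (1 + 0.0700 × 16.6) = 0.450 / 2.162 = 0.2081 g VSS per g BOD_L removed.
ΔS = 813 − 14.2 = 798.8 mg/L, so the substrate removal rate is 3770 × 798.8/1000 = 3011 kg BOD_L/d.
P_X = Y_obs·Q·(S₀ − S) = 0.2081 × 3011 = 626.8 kg VSS/d.
R_O = Q·(S₀ − S) − 1.42·P_X = 3011 − 1.42 × 626.8 = 2121 kg O₂/d.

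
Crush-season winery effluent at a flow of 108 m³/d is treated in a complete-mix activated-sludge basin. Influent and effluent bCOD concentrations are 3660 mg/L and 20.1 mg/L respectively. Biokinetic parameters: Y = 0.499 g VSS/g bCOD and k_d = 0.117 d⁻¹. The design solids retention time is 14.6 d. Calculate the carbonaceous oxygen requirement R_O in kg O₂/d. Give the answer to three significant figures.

R_O ≈ 290 kg O₂/d

Correct the yield for decay: Y_obs = Y/(1 + k_d θ_c) = 0.499 / (1 + 0.117 × 14.6) = 0.499 / 2.708 = 0.1843.
Q·(S₀ − S) = 108 × (3660 − 20.1) × 10⁻³ = 393.1 kg/d removed.
Biomass synthesised: P_X = Y_obs × 393.1 = 72.43 kg VSS/d.
Carbonaceous O₂ demand = substrate oxidised − cell-mass equivalent = 393.1 − 1.42 × 72.43 = 290.3 kg O₂/d.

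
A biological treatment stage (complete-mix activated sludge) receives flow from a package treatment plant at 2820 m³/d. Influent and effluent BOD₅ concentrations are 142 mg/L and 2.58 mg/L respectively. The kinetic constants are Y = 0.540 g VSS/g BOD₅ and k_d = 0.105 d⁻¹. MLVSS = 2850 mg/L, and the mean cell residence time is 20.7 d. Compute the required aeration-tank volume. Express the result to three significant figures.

V ≈ 486 m³

From the SRT design equation V = Y Q (S₀−S) θ_c / [X (1 + k_d θ_c)] = 0.540 × 2820 × (142 − 2.58) × 20.7 / [2850 × (1 + 0.105 × 20.7)] = 4.39×10^6 / 9044 = 485.9 m³.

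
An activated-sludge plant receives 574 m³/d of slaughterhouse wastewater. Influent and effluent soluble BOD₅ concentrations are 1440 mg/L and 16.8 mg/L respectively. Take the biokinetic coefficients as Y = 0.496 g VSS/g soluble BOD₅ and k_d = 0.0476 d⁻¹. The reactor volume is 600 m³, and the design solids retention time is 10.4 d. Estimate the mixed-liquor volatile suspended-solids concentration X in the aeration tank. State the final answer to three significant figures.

X ≈ 4700 mg/L

From V·X·(1 + k_d·θ_c) = Y·Q·(S₀ − S)·θ_c: X = 0.496 × 574 × (1440 − 16.8) × 10.4 / [600 × (1 + 0.0476 × 10.4)] = 4698 mg/L.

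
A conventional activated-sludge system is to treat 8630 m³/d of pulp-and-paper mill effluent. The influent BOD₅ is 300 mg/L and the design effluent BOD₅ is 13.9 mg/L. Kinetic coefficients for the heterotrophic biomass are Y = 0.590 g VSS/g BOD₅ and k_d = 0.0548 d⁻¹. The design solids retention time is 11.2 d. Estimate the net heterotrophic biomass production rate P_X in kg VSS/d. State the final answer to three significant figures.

Correct the yield for decay: Y_obs = Y/(1 + k_d θ_c) = 0.590 / (1 + 0.0548 × 11.2) = 0.590 / 1.614 = 0.3656.
Mass of BOD₅ removed per day: Q(S₀ − S) = 8630 × 286.1 g/m³ = 2469 kg/d.
Biomass produced: P_X = Y_obs·Q·ΔS = 0.3656 × 2469 ≈ 902.7 kg VSS/d.

P_X ≈ 903 kg VSS/d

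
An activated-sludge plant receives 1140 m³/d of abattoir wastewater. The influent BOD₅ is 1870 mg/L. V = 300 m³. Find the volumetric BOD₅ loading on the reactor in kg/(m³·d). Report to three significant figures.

L_v ≈ 7.11 kg BOD₅/(m³·d)

Volumetric loading L_v = Q·S₀ / V = 1140 × 1870 g/m³ / 300.0 m³ = 7106 g/(m³·d) = 7.106 kg BOD₅/(m³·d).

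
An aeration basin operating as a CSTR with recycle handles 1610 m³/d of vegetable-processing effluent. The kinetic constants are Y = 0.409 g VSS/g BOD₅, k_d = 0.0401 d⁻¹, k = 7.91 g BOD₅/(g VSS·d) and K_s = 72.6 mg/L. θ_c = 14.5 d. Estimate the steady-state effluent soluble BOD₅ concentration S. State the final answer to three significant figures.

S ≈ 2.53 mg/L

For a completely mixed reactor with recycle the Lawrence–McCarty relation gives S = K_s·(1 + k_d·θ_c) / [θ_c·(Y·k − k_d) − 1] = 72.6 × (1 + 0.0401 × 14.5) / [14.5 × (0.409 × 7.91 − 0.0401) − 1] = 114.8 / 45.33 = 2.533 mg/L.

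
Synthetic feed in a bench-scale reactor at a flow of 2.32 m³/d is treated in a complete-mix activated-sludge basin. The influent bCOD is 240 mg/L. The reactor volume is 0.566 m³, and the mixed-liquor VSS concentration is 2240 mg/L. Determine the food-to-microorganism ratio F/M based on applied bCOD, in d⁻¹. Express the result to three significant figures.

F/M ≈ 0.439 d⁻¹

Food-to-microorganism ratio F/M = Q S₀ / (V X) = 2.32 × 240 / (0.5660 × 2240) = 0.4392 d⁻¹.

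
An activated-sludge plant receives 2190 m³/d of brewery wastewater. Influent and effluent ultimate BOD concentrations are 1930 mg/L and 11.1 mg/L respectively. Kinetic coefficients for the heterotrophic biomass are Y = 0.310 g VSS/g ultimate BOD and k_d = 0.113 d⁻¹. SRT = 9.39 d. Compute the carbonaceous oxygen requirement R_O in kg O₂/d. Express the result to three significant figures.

Y_obs = Y / (1 + k_d θ_c) = 0.310 / (1 + 0.113 × 9.39) = 0.310 / 2.061 = 0.1504.
Mass of ultimate BOD removed per day: Q(S₀ − S) = 2190 × 1919 g/m³ = 4202 kg/d.
Biomass synthesised: P_X = Y_obs × 4202 = 632.1 kg VSS/d.
R_O = Q·ΔS − 1.42 P_X = 4202 − 897.5 = 3305 kg O₂/d.

R_O ≈ 3300 kg O₂/d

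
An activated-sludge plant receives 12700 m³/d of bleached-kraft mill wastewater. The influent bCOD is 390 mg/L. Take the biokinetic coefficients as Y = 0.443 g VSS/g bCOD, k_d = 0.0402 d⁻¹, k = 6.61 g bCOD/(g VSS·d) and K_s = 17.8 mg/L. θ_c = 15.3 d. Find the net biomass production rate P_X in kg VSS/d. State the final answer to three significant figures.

P_X ≈ 1360 kg VSS/d

Effluent substrate depends only on kinetics and SRT: S = K_s(1 + k_d θ_c) / [θ_c(Yk − k_d) − 1] = 17.8 × (1 + 0.0402 × 15.3) / [15.3 × (0.443 × 6.61 − 0.0402) − 1] = 28.75 / 43.19 = 0.6657 mg/L.
Correct the yield for decay: Y_obs = Y/(1 + k_d θ_c) = 0.443 / (1 + 0.0402 × 15.3) = 0.443 / 1.615 = 0.2743.
Q·(S₀ − S) = 12700 × (390 − 0.666) × 10⁻³ = 4945 kg/d removed.
So the net sludge growth is P_X = 0.2743 × 4945 = 1356 kg VSS/d.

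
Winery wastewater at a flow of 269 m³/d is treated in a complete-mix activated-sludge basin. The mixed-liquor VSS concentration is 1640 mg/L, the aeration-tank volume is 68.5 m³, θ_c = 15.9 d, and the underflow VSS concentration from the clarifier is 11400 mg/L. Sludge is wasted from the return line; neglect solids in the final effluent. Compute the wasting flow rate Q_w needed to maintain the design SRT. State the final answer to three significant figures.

Q_w = (V·X)/(θ_c X_r) = 68.50 × 1640 / (15.9 × 11400) = 0.6198 m³/d.

Q_w ≈ 0.620 m³/d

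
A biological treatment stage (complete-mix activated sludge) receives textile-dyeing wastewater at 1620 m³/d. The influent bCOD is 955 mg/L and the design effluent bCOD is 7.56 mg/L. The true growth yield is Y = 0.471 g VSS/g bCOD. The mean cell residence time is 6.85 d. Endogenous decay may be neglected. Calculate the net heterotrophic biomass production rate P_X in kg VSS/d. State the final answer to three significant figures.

No decay correction is needed, so Y_obs = Y = 0.471.
Substrate removed = Q·(S₀ − S) = 1620 m³/d × (955 − 7.56) g/m³ = 1.53×10^6 g/d = 1535 kg/d.
P_X = Y_obs · Q(S₀ − S) = 0.4710 × 1535 = 722.9 kg VSS/d.

P_X ≈ 723 kg VSS/d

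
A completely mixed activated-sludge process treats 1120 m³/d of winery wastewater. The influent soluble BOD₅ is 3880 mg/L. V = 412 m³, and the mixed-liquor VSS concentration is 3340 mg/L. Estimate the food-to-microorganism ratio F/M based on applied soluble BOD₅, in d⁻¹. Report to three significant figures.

F/M ≈ 3.16 d⁻¹

F/M = applied load / biomass = Q·S₀/(V·X) = 1120 × 3880 / (412.0 × 3340) = 3.158 d⁻¹.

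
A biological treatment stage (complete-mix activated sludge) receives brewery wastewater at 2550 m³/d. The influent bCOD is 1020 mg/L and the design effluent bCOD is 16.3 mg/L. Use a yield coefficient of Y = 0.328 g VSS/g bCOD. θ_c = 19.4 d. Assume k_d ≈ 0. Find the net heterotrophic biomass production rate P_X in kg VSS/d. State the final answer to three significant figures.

P_X ≈ 839 kg VSS/d

No decay correction is needed, so Y_obs = Y = 0.328.
Substrate removed = Q·(S₀ − S) = 2550 m³/d × (1020 − 16.3) g/m³ = 2.56×10^6 g/d = 2559 kg/d.
So the net sludge growth is P_X = 0.3280 × 2559 = 839.5 kg VSS/d.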